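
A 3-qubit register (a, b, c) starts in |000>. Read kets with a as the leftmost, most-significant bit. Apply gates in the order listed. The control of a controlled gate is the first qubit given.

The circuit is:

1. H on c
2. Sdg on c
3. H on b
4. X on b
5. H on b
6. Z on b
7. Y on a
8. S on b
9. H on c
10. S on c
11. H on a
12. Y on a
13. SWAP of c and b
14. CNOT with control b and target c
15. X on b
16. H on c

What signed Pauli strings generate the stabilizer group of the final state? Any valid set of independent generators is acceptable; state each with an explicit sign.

One valid set of independent stabilizer generators is +XII, -IXZ, -IZX (any independent generating set of the same group is equally correct). Key observation: steps 3-6 multiply out to the identity, so the circuit reduces to the remaining gates.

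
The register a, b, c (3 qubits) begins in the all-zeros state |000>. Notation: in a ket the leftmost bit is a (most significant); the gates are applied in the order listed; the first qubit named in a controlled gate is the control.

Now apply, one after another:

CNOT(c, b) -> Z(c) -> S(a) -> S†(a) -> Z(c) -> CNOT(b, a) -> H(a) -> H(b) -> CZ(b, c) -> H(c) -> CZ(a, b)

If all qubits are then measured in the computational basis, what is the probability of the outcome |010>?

Outcome |010> occurs with probability 1/8. Key observation: the block from step 2 through step 5 cancels to the identity and can be dropped.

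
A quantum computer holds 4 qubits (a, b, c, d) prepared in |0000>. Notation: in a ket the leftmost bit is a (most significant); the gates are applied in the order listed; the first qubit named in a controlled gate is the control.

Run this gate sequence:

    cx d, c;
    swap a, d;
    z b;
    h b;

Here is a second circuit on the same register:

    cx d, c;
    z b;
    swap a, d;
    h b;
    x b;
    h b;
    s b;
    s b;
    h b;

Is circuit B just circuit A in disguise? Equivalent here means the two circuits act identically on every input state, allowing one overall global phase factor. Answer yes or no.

Yes, they are equivalent — the unitaries differ by at most a global phase.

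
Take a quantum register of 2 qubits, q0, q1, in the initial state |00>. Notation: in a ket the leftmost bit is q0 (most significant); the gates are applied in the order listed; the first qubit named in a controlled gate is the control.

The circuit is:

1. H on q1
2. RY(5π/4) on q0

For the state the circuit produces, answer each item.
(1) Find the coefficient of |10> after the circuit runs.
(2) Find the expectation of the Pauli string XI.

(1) The amplitude on |10> is sqrt(2*sqrt(2) + 4)/4.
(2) The expectation value of XI is -sqrt(2)/2.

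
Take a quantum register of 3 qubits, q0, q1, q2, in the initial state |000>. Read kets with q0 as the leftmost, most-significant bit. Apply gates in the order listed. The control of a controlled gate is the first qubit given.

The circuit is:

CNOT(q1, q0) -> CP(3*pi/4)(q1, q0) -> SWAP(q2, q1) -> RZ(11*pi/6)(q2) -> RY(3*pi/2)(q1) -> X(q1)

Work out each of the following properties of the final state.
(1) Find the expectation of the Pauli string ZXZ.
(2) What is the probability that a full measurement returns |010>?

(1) The observable ZXZ averages to -1.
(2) The probability of measuring |010> is 1/2.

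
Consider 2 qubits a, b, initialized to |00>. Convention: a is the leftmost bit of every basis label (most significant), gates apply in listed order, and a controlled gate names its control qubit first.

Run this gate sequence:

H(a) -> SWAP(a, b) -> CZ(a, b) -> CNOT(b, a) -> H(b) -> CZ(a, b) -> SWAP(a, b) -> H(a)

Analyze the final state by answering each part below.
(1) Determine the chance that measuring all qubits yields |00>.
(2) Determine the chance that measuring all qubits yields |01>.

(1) A full measurement returns |00> with probability 1/2.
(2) The probability of measuring |01> is 1/2.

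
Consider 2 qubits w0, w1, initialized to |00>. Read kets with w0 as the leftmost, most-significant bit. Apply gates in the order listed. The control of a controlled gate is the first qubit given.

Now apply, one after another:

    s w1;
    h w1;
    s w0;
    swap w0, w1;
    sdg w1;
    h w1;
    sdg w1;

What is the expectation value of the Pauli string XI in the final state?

In the final state, XI has expectation 1.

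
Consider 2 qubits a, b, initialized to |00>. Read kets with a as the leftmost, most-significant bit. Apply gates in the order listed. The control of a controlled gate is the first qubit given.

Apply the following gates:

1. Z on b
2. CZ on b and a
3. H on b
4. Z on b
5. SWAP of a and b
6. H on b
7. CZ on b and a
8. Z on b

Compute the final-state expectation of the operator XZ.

The expectation value of XZ is -1.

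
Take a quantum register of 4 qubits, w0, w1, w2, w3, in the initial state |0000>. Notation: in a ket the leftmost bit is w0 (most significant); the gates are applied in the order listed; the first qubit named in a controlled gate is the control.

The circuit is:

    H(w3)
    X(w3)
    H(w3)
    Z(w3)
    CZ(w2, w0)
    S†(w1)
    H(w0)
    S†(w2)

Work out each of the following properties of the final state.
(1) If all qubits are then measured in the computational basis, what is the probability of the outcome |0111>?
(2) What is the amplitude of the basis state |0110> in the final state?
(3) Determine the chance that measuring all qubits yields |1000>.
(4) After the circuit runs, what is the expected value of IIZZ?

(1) A full measurement returns |0111> with probability 0. Key observation: steps 1-4 multiply out to the identity, so the circuit reduces to the remaining gates.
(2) |0110> carries amplitude 0 in the final state.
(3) Outcome |1000> occurs with probability 1/2.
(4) In the final state, IIZZ has expectation 1.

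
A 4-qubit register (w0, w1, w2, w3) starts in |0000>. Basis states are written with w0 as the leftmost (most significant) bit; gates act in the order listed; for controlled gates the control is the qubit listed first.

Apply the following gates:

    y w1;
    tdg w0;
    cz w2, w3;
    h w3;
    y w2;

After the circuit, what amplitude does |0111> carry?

The amplitude on |0111> is -sqrt(2)/2.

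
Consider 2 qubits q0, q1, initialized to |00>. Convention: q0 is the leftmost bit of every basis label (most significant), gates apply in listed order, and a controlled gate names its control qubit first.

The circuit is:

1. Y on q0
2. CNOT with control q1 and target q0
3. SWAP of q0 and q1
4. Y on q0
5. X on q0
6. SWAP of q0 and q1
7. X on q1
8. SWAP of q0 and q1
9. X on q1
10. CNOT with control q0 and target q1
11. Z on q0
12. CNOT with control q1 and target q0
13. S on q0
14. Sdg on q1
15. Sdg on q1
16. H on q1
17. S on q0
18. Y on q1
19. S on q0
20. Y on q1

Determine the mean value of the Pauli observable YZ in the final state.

In the final state, YZ has expectation 0.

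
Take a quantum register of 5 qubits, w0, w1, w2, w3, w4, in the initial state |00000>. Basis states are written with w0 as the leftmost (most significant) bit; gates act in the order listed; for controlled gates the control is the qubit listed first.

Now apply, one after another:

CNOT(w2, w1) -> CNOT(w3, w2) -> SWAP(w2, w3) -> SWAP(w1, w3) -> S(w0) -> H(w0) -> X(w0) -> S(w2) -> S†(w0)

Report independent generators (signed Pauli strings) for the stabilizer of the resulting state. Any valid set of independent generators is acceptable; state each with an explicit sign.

The final state is stabilized by the group generated by -YIIII, +IZIII, +IIZII, +IIIZI, +IIIIZ; other independent generating sets are equally valid.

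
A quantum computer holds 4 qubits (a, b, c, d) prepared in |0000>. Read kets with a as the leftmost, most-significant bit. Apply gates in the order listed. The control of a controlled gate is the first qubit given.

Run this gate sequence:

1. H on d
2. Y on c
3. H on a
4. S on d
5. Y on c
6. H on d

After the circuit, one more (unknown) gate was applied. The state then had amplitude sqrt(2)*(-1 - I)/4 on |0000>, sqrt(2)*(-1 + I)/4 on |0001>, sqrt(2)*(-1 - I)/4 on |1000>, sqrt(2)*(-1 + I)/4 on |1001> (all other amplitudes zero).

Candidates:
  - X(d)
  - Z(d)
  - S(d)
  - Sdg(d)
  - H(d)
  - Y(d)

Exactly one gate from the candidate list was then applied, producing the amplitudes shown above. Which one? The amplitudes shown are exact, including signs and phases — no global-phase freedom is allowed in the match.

The unique candidate consistent with the amplitudes is Y(d).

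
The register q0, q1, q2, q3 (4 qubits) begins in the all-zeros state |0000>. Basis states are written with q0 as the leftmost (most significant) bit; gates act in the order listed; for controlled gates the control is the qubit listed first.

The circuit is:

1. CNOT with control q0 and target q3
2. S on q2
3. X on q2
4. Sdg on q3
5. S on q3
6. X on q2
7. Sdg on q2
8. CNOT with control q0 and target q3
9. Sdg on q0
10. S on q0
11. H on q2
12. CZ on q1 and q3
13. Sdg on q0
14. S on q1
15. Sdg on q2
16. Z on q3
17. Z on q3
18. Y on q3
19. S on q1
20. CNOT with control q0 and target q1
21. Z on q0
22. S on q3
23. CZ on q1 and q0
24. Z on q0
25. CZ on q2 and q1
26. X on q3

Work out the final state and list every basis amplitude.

The final amplitudes are -sqrt(2)/2 on |0000>, sqrt(2)*I/2 on |0010>, and 0 on every other basis state. Key observation: gates 1-8 undo each other exactly, leaving only the rest of the circuit to track.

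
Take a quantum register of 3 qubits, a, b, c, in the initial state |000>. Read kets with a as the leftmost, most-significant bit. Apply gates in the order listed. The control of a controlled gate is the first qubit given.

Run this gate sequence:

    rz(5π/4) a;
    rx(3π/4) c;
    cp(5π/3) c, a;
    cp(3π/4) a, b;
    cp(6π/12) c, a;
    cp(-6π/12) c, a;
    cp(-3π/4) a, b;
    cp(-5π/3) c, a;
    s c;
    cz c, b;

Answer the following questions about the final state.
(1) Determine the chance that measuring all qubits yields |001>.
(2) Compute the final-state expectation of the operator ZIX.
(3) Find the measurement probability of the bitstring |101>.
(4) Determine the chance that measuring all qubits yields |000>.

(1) Outcome |001> occurs with probability sqrt(2)/4 + 1/2.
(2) In the final state, ZIX has expectation sqrt(2)/2.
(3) The probability of measuring |101> is 0.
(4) A full measurement returns |000> with probability 1/2 - sqrt(2)/4.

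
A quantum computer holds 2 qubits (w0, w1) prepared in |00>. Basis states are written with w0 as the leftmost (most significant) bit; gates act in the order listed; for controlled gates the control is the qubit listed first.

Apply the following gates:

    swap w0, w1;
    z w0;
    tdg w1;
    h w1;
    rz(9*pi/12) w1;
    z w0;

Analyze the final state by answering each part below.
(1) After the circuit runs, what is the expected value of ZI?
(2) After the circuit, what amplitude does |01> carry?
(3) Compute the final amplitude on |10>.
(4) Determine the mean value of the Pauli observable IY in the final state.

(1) The expectation value of ZI is 1.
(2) The amplitude on |01> is sqrt(2)*exp(3*I*pi/8)/2.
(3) The amplitude on |10> is 0.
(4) The expectation value of IY is sqrt(2)/2.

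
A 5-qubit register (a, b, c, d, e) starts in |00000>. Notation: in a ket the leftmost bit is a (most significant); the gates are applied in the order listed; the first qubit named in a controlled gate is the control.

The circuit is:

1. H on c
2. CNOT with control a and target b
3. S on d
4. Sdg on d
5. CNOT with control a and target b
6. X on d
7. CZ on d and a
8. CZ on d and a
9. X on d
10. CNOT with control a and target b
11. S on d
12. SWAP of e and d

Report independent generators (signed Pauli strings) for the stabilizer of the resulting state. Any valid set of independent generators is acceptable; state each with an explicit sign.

One valid set of independent stabilizer generators is +IIXII, +ZIIII, +IZIII, +IIIZI, +IIIIZ (any independent generating set of the same group is equally correct). Key observation: gates 4-11 undo each other exactly, leaving only the rest of the circuit to track.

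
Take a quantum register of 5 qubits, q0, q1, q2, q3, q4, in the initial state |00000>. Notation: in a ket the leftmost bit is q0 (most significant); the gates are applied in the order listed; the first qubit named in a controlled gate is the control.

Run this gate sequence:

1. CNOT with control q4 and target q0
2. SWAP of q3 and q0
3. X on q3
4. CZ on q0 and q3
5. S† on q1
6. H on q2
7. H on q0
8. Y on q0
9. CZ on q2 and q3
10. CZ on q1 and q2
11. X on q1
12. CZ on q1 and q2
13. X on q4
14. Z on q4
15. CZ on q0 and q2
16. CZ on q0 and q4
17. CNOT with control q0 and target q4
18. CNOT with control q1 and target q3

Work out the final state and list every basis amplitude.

The final amplitudes are I/2 on |01001>, I/2 on |01101>, I/2 on |11000>, -I/2 on |11100>, and 0 on every other basis state.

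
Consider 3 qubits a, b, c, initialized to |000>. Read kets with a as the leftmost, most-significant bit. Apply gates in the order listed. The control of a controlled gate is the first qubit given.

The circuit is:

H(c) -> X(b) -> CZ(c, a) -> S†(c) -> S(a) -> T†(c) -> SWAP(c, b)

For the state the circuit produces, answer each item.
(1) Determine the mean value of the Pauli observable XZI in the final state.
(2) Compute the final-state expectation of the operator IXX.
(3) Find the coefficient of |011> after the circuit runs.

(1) The expectation value of XZI is 0.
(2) In the final state, IXX has expectation 0.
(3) |011> carries amplitude -sqrt(2)*exp(I*pi/4)/2 in the final state.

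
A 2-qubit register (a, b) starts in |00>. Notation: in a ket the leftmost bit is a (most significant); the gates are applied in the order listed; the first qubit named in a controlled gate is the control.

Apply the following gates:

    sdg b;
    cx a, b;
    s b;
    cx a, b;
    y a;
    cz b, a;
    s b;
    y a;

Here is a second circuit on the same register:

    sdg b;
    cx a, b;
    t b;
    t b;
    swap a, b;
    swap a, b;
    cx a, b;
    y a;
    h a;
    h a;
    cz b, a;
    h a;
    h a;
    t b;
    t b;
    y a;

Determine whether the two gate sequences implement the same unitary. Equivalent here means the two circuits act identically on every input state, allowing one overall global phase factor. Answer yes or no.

Yes, they are equivalent — the unitaries differ by at most a global phase.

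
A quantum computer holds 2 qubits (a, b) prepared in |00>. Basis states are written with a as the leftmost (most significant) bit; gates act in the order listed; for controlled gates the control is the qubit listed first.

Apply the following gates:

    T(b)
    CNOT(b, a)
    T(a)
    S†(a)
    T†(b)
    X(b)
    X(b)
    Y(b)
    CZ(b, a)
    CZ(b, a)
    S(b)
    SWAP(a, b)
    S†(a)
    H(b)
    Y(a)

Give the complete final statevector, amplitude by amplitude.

The final amplitudes are sqrt(2)/2 on |00>, sqrt(2)/2 on |01>, 0 on |10>, 0 on |11>.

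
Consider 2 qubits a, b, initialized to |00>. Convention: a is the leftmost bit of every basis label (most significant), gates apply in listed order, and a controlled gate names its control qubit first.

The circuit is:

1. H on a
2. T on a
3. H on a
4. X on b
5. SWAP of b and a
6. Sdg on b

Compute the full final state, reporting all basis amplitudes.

The final amplitudes are 0 on |00>, 0 on |01>, 1/2 + exp(I*pi/4)/2 on |10>, -I/2 + exp(3*I*pi/4)/2 on |11>.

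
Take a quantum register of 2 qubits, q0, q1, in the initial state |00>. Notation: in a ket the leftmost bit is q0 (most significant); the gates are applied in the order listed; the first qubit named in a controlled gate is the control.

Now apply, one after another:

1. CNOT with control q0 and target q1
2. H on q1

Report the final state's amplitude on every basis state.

The final amplitudes are sqrt(2)/2 on |00>, sqrt(2)/2 on |01>, 0 on |10>, 0 on |11>.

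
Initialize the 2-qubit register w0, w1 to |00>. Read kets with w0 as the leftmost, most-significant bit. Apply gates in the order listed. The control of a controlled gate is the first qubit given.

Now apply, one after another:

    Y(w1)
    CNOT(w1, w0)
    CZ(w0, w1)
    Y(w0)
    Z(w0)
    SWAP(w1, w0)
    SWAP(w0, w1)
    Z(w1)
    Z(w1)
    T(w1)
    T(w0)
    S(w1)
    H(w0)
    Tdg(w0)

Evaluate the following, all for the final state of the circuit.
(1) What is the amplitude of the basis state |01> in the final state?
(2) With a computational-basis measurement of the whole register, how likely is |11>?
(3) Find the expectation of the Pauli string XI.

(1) The amplitude on |01> is -sqrt(2)*exp(3*I*pi/4)/2.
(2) Outcome |11> occurs with probability 1/2.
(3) The expectation value of XI is sqrt(2)/2.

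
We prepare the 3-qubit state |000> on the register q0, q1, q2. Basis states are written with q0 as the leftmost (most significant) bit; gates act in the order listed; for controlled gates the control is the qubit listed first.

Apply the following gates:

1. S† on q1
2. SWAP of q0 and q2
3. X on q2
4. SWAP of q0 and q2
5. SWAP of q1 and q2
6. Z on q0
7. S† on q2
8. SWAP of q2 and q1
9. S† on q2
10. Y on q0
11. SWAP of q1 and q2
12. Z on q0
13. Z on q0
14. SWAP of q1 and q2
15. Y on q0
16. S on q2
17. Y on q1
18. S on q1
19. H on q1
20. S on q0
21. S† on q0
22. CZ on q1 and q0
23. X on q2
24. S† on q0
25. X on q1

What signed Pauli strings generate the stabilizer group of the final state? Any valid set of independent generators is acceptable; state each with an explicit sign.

The final state is stabilized by the group generated by +IXI, -ZII, -IIZ; other independent generating sets are equally valid. Key observation: the block from step 9 through step 16 cancels to the identity and can be dropped.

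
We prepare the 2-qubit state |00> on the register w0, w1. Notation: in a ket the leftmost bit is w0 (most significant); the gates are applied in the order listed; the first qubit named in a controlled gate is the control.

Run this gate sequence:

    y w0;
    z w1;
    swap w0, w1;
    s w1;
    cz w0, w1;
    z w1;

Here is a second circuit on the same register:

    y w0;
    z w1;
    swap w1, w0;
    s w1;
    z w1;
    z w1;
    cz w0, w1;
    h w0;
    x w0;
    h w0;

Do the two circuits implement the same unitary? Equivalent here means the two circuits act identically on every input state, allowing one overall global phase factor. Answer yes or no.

No, they are not equivalent — no single phase factor reconciles the two unitaries.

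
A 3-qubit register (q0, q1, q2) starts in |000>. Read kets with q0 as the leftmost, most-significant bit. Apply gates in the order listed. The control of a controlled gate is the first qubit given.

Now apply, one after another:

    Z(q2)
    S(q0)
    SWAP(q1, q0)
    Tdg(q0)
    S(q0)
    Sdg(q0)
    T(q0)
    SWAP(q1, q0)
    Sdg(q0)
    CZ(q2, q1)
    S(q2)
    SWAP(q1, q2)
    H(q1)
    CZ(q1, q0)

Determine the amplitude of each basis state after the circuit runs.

The final amplitudes are sqrt(2)/2 on |000>, sqrt(2)/2 on |010>, and 0 on every other basis state.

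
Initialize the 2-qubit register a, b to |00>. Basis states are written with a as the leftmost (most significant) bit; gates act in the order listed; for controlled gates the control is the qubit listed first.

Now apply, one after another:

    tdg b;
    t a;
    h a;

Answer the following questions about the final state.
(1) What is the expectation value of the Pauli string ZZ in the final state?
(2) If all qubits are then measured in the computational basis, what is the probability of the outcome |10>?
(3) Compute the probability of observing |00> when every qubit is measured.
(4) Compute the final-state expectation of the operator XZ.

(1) The expectation value of ZZ is 0.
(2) Outcome |10> occurs with probability 1/2.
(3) A full measurement returns |00> with probability 1/2.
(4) In the final state, XZ has expectation 1.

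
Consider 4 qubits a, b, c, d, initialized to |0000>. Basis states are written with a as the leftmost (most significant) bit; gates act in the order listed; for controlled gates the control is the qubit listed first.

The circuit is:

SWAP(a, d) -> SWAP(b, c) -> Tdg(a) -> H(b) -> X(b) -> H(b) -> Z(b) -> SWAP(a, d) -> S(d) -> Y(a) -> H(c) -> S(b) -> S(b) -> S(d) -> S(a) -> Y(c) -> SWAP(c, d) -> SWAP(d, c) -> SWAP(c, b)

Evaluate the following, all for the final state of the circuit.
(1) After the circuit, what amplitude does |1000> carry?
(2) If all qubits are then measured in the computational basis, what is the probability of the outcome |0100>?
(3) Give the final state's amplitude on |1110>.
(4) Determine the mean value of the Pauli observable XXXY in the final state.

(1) The amplitude on |1000> is sqrt(2)*I/2. Key observation: steps 4-7 multiply out to the identity, so the circuit reduces to the remaining gates.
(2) The probability of measuring |0100> is 0.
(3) |1110> carries amplitude 0 in the final state.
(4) The expectation value of XXXY is 0.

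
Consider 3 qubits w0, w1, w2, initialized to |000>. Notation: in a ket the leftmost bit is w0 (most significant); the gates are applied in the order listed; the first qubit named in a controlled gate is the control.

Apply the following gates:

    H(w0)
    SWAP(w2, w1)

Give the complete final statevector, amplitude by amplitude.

After the circuit, the state carries amplitude sqrt(2)/2 on |000>, sqrt(2)/2 on |100>, and 0 on every other basis state.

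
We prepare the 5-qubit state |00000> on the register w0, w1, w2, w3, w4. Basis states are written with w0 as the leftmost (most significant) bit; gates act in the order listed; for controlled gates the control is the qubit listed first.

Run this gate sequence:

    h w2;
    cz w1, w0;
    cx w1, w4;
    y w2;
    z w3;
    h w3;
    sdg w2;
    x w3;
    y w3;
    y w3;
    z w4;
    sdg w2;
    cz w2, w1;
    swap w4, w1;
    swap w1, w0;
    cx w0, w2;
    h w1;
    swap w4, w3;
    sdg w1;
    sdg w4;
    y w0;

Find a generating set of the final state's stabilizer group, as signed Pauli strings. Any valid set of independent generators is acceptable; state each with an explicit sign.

One valid set of independent stabilizer generators is -IYIII, +IIXII, -IIIIY, -ZIIII, +IIIZI (any independent generating set of the same group is equally correct).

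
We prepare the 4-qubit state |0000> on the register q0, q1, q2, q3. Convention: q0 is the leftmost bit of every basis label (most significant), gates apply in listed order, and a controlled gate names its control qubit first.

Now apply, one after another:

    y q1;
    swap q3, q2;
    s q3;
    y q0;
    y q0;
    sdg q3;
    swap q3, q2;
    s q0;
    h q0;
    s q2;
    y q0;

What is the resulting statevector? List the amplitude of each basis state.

After the circuit, the state carries amplitude sqrt(2)/2 on |0100>, -sqrt(2)/2 on |1100>, and 0 on every other basis state.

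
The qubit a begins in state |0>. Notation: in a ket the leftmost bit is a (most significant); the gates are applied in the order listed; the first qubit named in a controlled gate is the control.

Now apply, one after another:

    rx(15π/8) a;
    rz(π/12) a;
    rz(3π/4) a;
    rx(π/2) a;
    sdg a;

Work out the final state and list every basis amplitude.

After the circuit, the state carries amplitude -sqrt(2)*exp(5*I*pi/12)*sin(pi/16)/2 - sqrt(2)*exp(-5*I*pi/12)*cos(pi/16)/2 on |0>, sqrt(2)*exp(-5*I*pi/12)*cos(pi/16)/2 - sqrt(2)*exp(5*I*pi/12)*sin(pi/16)/2 on |1>.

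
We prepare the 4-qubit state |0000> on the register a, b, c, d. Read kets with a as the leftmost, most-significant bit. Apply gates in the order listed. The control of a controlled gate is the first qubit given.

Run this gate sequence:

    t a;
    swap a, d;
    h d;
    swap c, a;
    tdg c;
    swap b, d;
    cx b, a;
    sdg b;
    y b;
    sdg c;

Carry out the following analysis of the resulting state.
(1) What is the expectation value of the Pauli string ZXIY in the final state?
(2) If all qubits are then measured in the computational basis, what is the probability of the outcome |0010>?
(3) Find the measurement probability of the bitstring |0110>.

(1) In the final state, ZXIY has expectation 0.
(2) The probability of measuring |0010> is 0.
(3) The probability of measuring |0110> is 0.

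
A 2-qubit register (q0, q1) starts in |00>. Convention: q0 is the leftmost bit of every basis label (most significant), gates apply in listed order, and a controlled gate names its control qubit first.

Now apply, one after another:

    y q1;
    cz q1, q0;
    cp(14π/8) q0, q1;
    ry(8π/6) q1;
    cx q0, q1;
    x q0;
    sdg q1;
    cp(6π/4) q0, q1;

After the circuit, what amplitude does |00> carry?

|00> carries amplitude 0 in the final state.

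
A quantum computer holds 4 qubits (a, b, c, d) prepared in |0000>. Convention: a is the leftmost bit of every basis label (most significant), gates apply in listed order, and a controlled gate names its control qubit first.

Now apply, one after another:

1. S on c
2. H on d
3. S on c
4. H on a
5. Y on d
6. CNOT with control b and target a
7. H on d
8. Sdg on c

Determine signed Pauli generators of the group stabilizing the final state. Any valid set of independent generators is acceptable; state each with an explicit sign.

The final state is stabilized by the group generated by +XIII, +IZII, +IIZI, -IIIZ; other independent generating sets are equally valid.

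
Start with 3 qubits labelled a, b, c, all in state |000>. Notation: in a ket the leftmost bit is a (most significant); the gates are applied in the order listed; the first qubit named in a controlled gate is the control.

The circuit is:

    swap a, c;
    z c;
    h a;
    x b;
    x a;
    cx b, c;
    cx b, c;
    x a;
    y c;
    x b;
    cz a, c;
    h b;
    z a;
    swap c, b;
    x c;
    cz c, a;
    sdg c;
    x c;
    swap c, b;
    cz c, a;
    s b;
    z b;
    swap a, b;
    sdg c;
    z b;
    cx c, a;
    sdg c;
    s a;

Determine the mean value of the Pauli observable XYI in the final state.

In the final state, XYI has expectation -1. Key observation: gates 5-8 undo each other exactly, leaving only the rest of the circuit to track.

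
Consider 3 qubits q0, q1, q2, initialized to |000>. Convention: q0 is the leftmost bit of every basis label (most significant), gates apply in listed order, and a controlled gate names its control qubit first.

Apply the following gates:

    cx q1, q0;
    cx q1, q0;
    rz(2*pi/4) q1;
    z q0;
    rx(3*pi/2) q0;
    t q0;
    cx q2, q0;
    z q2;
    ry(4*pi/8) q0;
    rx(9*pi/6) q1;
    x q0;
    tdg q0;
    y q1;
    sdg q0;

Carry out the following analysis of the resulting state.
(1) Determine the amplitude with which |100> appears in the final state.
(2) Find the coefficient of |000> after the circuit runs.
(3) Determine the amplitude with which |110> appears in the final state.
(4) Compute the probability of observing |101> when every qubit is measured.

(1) The amplitude on |100> is sqrt(2)*(-1 + exp(3*I*pi/4))/4. Key observation: the block from step 1 through step 2 cancels to the identity and can be dropped.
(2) The final state's coefficient on |000> equals sqrt(2)*(-exp(3*I*pi/4) + I)/4.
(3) |110> carries amplitude sqrt(2)*(-I - exp(I*pi/4))/4 in the final state.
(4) Outcome |101> occurs with probability 0.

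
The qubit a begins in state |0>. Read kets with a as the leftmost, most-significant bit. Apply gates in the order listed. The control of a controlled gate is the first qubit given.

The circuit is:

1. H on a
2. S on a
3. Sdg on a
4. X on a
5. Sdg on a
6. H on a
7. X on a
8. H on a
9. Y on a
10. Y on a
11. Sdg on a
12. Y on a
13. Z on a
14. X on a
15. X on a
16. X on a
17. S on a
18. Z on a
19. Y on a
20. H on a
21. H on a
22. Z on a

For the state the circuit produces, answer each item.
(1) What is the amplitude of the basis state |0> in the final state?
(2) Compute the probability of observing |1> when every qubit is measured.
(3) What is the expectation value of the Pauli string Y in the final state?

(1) |0> carries amplitude sqrt(2)*I/2 in the final state.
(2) The probability of measuring |1> is 1/2.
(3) In the final state, Y has expectation 1.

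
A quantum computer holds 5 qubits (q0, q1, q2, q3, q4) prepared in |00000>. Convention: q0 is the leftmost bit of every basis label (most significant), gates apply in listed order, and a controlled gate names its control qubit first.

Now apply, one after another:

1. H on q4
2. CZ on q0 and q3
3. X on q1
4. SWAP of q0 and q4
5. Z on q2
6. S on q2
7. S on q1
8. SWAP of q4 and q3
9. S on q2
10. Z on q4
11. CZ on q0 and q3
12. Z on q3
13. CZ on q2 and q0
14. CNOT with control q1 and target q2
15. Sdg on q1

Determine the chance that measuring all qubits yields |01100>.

Outcome |01100> occurs with probability 1/2.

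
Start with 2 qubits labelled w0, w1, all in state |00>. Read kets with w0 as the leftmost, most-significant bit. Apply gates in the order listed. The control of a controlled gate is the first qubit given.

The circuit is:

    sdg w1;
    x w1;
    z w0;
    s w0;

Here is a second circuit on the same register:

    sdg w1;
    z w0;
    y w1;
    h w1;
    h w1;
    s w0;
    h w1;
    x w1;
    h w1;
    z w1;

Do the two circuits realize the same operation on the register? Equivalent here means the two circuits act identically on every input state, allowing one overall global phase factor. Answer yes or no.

No, they are not equivalent — no single phase factor reconciles the two unitaries.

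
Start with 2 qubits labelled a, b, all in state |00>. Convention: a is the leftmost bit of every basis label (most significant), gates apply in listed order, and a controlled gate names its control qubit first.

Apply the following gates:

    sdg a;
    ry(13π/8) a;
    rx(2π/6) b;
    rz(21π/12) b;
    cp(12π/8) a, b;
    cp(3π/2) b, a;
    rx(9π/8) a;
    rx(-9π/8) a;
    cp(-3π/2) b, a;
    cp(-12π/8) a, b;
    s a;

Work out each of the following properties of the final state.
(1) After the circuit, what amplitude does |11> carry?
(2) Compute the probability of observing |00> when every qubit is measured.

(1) |11> carries amplitude exp(7*I*pi/8)*sin(3*pi/16)/2 in the final state. Key observation: the block from step 5 through step 10 cancels to the identity and can be dropped.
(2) A full measurement returns |00> with probability 3*sqrt(2 - sqrt(2))/16 + 3/8.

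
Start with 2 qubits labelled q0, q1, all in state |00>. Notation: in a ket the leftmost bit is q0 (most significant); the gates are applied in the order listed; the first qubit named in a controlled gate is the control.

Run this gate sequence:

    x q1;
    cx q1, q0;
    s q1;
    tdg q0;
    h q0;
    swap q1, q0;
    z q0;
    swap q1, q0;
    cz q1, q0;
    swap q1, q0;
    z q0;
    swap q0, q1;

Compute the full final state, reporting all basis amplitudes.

The final amplitudes are 0 on |00>, sqrt(2)*exp(I*pi/4)/2 on |01>, 0 on |10>, sqrt(2)*exp(I*pi/4)/2 on |11>.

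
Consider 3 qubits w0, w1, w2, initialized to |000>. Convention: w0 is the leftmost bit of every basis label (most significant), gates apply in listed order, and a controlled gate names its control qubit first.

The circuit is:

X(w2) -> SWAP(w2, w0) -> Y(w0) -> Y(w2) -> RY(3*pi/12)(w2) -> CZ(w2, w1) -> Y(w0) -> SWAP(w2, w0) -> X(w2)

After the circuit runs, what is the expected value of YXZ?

The observable YXZ averages to 0.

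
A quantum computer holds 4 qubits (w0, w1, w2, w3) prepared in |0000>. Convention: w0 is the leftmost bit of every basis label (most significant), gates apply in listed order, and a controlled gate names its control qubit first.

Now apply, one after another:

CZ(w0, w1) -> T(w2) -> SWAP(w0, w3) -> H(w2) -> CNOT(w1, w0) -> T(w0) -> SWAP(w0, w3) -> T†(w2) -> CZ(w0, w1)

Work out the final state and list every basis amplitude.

The final amplitudes are sqrt(2)/2 on |0000>, -sqrt(2)*exp(3*I*pi/4)/2 on |0010>, and 0 on every other basis state.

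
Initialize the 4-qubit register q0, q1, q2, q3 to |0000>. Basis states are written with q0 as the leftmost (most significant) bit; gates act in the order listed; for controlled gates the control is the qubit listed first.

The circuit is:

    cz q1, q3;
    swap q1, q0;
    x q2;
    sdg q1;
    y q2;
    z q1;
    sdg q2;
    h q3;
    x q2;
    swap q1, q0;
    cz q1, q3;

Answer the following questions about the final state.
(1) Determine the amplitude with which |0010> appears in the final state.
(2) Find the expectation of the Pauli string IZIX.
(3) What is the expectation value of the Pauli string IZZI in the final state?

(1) The final state's coefficient on |0010> equals -sqrt(2)*I/2.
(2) In the final state, IZIX has expectation 1.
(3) In the final state, IZZI has expectation -1.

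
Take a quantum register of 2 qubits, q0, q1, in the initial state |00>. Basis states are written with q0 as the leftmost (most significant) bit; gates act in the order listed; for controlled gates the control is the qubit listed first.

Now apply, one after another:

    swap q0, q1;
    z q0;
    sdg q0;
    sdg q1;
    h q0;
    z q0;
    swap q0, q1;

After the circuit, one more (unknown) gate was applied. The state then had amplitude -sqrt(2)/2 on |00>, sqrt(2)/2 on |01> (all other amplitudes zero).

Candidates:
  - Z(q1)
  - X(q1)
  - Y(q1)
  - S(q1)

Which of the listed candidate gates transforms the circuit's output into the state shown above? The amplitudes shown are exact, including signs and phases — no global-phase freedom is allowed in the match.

It was X(q1) that produced the state shown.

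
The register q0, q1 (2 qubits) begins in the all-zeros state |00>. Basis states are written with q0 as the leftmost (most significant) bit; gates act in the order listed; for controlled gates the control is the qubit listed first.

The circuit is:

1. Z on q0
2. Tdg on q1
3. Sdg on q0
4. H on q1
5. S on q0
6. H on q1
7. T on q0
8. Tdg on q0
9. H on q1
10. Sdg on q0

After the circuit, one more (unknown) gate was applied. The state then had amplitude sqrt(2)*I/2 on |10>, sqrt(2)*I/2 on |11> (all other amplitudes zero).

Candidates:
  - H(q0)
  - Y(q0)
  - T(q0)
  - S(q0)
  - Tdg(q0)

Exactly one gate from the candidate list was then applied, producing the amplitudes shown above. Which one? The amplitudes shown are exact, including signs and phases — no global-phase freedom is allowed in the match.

The unique candidate consistent with the amplitudes is Y(q0). Key observation: steps 5-10 multiply out to the identity, so the circuit reduces to the remaining gates.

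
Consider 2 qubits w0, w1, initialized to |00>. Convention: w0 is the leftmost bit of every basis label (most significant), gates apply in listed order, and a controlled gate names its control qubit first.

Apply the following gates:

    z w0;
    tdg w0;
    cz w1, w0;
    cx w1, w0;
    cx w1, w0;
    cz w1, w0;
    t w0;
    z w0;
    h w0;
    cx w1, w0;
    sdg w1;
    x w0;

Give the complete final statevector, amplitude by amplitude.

The final amplitudes are sqrt(2)/2 on |00>, 0 on |01>, sqrt(2)/2 on |10>, 0 on |11>.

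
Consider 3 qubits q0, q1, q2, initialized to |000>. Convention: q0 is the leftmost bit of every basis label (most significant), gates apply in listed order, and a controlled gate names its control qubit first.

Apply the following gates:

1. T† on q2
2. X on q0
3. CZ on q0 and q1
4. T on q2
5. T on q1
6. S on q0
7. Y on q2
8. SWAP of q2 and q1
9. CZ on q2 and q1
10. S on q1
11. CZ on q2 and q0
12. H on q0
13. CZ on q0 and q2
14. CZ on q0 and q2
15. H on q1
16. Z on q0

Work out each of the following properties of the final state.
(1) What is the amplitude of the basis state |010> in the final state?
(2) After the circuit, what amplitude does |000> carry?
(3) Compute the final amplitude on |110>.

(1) |010> carries amplitude I/2 in the final state.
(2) |000> carries amplitude -I/2 in the final state.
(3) The final state's coefficient on |110> equals I/2.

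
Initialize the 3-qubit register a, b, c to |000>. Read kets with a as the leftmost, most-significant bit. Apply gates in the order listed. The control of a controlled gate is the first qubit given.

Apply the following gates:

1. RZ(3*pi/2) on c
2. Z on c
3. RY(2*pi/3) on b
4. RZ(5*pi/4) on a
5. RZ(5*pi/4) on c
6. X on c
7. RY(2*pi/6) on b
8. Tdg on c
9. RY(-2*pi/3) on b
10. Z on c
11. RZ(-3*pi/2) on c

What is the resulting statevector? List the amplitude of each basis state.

The resulting statevector has amplitude sqrt(3)/2 on |001>, 1/2 on |011>, and 0 on every other basis state.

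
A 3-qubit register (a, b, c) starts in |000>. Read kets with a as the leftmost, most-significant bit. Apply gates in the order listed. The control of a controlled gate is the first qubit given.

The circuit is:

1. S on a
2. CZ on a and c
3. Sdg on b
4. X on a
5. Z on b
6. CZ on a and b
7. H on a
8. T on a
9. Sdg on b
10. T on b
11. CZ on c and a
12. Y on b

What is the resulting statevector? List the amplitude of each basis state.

After the circuit, the state carries amplitude sqrt(2)*I/2 on |010>, -sqrt(2)*exp(3*I*pi/4)/2 on |110>, and 0 on every other basis state.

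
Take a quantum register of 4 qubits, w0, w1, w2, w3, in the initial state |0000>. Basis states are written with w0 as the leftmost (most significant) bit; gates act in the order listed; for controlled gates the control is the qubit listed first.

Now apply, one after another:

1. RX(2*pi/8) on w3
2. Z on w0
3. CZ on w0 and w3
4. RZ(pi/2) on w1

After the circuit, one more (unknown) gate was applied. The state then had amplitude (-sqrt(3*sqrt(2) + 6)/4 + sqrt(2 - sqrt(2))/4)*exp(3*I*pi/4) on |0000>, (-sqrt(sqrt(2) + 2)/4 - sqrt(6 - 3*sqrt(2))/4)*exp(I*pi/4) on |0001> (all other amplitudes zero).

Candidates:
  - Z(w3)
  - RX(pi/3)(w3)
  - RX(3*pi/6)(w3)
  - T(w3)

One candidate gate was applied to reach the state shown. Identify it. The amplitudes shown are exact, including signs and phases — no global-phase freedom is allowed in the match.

It was RX(pi/3)(w3) that produced the state shown.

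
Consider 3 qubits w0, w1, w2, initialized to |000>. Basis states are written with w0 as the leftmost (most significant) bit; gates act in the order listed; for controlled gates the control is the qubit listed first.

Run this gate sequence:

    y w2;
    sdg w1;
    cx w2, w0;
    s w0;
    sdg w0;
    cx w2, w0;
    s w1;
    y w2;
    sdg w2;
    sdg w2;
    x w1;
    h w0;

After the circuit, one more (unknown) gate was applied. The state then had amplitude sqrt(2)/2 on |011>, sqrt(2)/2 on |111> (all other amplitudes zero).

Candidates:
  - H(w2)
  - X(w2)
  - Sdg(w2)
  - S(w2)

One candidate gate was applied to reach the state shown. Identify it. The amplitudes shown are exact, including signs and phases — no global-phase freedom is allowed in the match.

The unique candidate consistent with the amplitudes is X(w2).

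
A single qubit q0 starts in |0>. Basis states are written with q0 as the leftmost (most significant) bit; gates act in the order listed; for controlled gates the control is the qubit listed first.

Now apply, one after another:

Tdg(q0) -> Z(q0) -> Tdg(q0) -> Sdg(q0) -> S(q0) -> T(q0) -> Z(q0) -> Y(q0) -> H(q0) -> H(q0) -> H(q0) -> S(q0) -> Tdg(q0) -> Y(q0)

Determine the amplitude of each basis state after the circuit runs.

After the circuit, the state carries amplitude -sqrt(2)*exp(I*pi/4)/2 on |0>, -sqrt(2)/2 on |1>.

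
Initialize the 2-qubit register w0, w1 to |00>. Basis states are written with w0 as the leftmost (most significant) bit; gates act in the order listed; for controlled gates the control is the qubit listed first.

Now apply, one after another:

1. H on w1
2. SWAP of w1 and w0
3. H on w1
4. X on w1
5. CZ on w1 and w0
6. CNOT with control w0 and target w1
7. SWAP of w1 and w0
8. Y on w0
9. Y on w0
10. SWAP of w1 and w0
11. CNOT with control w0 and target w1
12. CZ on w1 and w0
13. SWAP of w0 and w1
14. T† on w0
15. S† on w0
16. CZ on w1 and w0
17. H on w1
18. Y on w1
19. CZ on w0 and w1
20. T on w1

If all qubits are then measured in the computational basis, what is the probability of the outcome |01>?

A full measurement returns |01> with probability 1/2. Key observation: gates 5-12 undo each other exactly, leaving only the rest of the circuit to track.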